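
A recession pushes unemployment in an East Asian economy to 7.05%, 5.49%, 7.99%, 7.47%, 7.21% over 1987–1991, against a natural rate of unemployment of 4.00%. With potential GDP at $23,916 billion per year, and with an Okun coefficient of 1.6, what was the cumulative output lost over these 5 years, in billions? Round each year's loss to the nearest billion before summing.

Year 1987: gap = -1.6 × (7.05 - 4) = -4.88%, loss ≈ 23916 × 4.88/100 ≈ 1167.
Year 1988: gap = -1.6 × (5.49 - 4) = -2.384%, loss ≈ 23916 × 2.384/100 ≈ 570.
Year 1989: gap = -1.6 × (7.99 - 4) = -6.384%, loss ≈ 23916 × 6.384/100 ≈ 1527.
Year 1990: gap = -1.6 × (7.47 - 4) = -5.552%, loss ≈ 23916 × 5.552/100 ≈ 1328.
Year 1991: gap = -1.6 × (7.21 - 4) = -5.136%, loss ≈ 23916 × 5.136/100 ≈ 1228.
Total lost output = 1167 + 570 + 1527 + 1328 + 1228 = 5820 billion.

$5,820 billion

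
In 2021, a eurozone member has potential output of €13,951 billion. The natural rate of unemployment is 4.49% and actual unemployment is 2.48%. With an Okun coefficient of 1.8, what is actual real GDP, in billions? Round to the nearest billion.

€14,456 billion

Unemployment gap = 2.48 - 4.49 = -2.01 points, so the output gap is -1.8 × (-2.01) = 3.618%.
Actual GDP = 13951 × (1 + 3.618/100) = 13951 × 1.03618 ≈ 14456 billion.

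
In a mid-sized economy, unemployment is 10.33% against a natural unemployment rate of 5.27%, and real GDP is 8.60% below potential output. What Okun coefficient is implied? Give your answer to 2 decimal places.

β ≈ 1.70

Okun's law: output gap = -β × (u - u*).
-8.60 = -β × (10.33 - 5.27) = -β × 5.06, so β = 8.6/5.06 = 1.70.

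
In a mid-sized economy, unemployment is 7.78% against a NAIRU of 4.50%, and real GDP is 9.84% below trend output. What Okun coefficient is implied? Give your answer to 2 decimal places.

Okun's law: output gap = -β × (u - u*).
-9.84 = -β × (7.78 - 4.5) = -β × 3.28, so β = 9.84/3.28 = 3.00.

β ≈ 3.00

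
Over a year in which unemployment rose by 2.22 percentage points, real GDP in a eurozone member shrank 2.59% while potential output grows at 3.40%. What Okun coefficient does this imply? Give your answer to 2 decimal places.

β ≈ 2.70

Growth form: g_Y = g_Y* - β × Δu, so β = (g_Y* - g_Y)/Δu.
β = (3.4 + 2.59)/2.22 = 5.99/2.22 = 2.70.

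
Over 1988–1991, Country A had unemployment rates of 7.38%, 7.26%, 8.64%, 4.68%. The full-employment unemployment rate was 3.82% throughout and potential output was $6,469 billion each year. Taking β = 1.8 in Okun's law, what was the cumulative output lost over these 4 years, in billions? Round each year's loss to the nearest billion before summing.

Year 1988: gap = -1.8 × (7.38 - 3.82) = -6.408%, loss ≈ 6469 × 6.408/100 ≈ 415.
Year 1989: gap = -1.8 × (7.26 - 3.82) = -6.192%, loss ≈ 6469 × 6.192/100 ≈ 401.
Year 1990: gap = -1.8 × (8.64 - 3.82) = -8.676%, loss ≈ 6469 × 8.676/100 ≈ 561.
Year 1991: gap = -1.8 × (4.68 - 3.82) = -1.548%, loss ≈ 6469 × 1.548/100 ≈ 100.
Total lost output = 415 + 401 + 561 + 100 = 1477 billion.

$1,477 billion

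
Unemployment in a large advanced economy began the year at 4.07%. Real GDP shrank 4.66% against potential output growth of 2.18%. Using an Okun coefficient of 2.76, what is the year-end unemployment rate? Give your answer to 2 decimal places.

6.55%

Growth-rate Okun's law: g_Y = g_Y* - β × Δu, so Δu = (g_Y* - g_Y)/β.
Δu = (2.18 + 4.66)/2.76 = 6.84/2.76 = 2.48 percentage points.
Year-end unemployment = 4.07 + 2.48 = 6.55%.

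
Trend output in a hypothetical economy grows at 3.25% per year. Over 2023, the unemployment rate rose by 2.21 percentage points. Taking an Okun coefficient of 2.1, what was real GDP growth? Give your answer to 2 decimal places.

Growth-rate Okun's law: g_Y = g_Y* - β × Δu.
g_Y = 3.25 - 2.1 × (2.21) = 3.25 - 4.641 = -1.391%, i.e. -1.39% to 2 d.p.

-1.39%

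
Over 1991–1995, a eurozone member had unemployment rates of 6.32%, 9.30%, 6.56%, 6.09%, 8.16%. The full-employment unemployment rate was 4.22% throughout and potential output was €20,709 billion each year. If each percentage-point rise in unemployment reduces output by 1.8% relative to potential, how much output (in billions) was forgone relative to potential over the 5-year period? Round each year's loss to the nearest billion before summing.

Year 1991: gap = -1.8 × (6.32 - 4.22) = -3.78%, loss ≈ 20709 × 3.78/100 ≈ 783.
Year 1992: gap = -1.8 × (9.3 - 4.22) = -9.144%, loss ≈ 20709 × 9.144/100 ≈ 1894.
Year 1993: gap = -1.8 × (6.56 - 4.22) = -4.212%, loss ≈ 20709 × 4.212/100 ≈ 872.
Year 1994: gap = -1.8 × (6.09 - 4.22) = -3.366%, loss ≈ 20709 × 3.366/100 ≈ 697.
Year 1995: gap = -1.8 × (8.16 - 4.22) = -7.092%, loss ≈ 20709 × 7.092/100 ≈ 1469.
Total lost output = 783 + 1894 + 872 + 697 + 1469 = 5715 billion.

€5,715 billion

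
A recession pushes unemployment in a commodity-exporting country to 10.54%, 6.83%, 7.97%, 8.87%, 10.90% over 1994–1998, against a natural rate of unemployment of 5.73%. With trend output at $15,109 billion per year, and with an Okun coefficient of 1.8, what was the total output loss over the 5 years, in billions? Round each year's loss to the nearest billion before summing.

$4,476 billion

Year 1994: gap = -1.8 × (10.54 - 5.73) = -8.658%, loss ≈ 15109 × 8.658/100 ≈ 1308.
Year 1995: gap = -1.8 × (6.83 - 5.73) = -1.98%, loss ≈ 15109 × 1.98/100 ≈ 299.
Year 1996: gap = -1.8 × (7.97 - 5.73) = -4.032%, loss ≈ 15109 × 4.032/100 ≈ 609.
Year 1997: gap = -1.8 × (8.87 - 5.73) = -5.652%, loss ≈ 15109 × 5.652/100 ≈ 854.
Year 1998: gap = -1.8 × (10.9 - 5.73) = -9.306%, loss ≈ 15109 × 9.306/100 ≈ 1406.
Total lost output = 1308 + 299 + 609 + 854 + 1406 = 4476 billion.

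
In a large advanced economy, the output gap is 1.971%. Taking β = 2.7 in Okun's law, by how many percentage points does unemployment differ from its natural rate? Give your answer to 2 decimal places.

Okun's law: output gap = -β × (u - u*), so u - u* = -(output gap)/β.
u - u* = -(1.971)/2.7 = -0.73 percentage points.

-0.73 percentage points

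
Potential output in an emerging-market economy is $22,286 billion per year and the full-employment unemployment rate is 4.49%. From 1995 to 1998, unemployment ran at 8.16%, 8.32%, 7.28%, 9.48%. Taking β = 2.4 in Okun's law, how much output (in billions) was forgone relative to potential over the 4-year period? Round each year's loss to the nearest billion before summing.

Year 1995: gap = -2.4 × (8.16 - 4.49) = -8.808%, loss ≈ 22286 × 8.808/100 ≈ 1963.
Year 1996: gap = -2.4 × (8.32 - 4.49) = -9.192%, loss ≈ 22286 × 9.192/100 ≈ 2049.
Year 1997: gap = -2.4 × (7.28 - 4.49) = -6.696%, loss ≈ 22286 × 6.696/100 ≈ 1492.
Year 1998: gap = -2.4 × (9.48 - 4.49) = -11.976%, loss ≈ 22286 × 11.976/100 ≈ 2669.
Total lost output = 1963 + 2049 + 1492 + 2669 = 8173 billion.

$8,173 billion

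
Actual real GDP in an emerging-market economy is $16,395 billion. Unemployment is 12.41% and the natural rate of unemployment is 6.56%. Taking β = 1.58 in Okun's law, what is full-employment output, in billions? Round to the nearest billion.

$18,065 billion

Unemployment gap = 12.41 - 6.56 = 5.85 points, so output gap = -1.58 × 5.85 = -9.243%.
Since Y = Y* × (1 + gap/100), Y* = 16395/0.90757 ≈ 18065 billion.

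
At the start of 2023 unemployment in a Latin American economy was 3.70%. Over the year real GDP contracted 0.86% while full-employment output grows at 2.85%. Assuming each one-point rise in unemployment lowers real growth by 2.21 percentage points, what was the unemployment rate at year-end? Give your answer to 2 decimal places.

Growth-rate Okun's law: g_Y = g_Y* - β × Δu, so Δu = (g_Y* - g_Y)/β.
Δu = (2.85 + 0.86)/2.21 = 3.71/2.21 = 1.68 percentage points.
Year-end unemployment = 3.7 + 1.68 = 5.38%.

5.38%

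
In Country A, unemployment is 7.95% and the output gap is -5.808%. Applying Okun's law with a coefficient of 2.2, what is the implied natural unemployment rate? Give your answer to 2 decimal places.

5.31%

From Okun's law, u - u* = -(output gap)/β = -(-5.808)/2.2 = 2.64 points.
So u* = 7.95 - 2.64 = 5.31%.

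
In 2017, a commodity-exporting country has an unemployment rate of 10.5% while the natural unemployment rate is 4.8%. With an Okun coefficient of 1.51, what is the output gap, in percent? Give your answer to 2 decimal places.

-8.61%

The unemployment gap is 10.5 - 4.8 = 5.7 percentage points.
Okun's law gives an output gap of -1.51 × 5.7 = -8.607%, i.e. 8.61% below potential.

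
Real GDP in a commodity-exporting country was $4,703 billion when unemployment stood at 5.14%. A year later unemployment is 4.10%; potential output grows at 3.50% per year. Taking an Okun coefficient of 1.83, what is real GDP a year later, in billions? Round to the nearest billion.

$4,957 billion

Δu = 4.1 - 5.14 = -1.04 points.
Okun's law (growth form): g_Y = g_Y* - β × Δu = 3.50 - 1.83 × (-1.04) = 3.5 + 1.9032 = 5.4032%.
Real GDP in the next year = 4703 × (1 + 5.4032/100) = 4703 × 1.054032 ≈ 4957 billion.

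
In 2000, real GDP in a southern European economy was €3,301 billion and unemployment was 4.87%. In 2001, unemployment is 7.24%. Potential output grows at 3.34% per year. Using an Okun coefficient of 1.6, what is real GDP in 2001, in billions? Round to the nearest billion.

€3,286 billion

Δu = 7.24 - 4.87 = 2.37 points.
Okun's law (growth form): g_Y = g_Y* - β × Δu = 3.34 - 1.6 × (2.37) = 3.34 - 3.792 = -0.452%.
Real GDP in the next year = 3301 × (1 - 0.452/100) = 3301 × 0.99548 ≈ 3286 billion.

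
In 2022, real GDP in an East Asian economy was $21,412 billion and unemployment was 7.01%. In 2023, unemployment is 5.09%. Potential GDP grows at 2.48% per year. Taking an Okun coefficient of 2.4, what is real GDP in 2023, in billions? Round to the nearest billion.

$22,930 billion

Δu = 5.09 - 7.01 = -1.92 points.
Okun's law (growth form): g_Y = g_Y* - β × Δu = 2.48 - 2.4 × (-1.92) = 2.48 + 4.608 = 7.088%.
Real GDP in the next year = 21412 × (1 + 7.088/100) = 21412 × 1.07088 ≈ 22930 billion.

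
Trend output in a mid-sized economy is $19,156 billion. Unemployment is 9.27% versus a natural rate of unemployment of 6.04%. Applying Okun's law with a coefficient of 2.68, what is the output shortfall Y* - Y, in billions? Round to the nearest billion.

Output gap = -2.68 × (9.27 - 6.04) = -2.68 × 3.23 = -8.6564%.
Actual GDP ≈ 19156 × 0.913436 ≈ 17498 billion, so the shortfall is 19156 - 17498 = 1658 billion.

$1,658 billion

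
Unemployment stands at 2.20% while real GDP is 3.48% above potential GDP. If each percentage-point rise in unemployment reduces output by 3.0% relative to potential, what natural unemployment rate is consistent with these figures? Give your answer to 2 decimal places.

From Okun's law, u - u* = -(output gap)/β = -(3.48)/3.0 = -1.16 points.
So u* = 2.2 + 1.16 = 3.36%.

3.36%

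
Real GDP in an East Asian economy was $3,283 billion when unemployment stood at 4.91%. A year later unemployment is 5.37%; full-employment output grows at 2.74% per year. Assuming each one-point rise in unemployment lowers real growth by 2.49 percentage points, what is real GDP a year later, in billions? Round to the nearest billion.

$3,335 billion

Δu = 5.37 - 4.91 = 0.46 points.
Okun's law (growth form): g_Y = g_Y* - β × Δu = 2.74 - 2.49 × (0.46) = 2.74 - 1.1454 = 1.5946%.
Real GDP in the next year = 3283 × (1 + 1.5946/100) = 3283 × 1.015946 ≈ 3335 billion.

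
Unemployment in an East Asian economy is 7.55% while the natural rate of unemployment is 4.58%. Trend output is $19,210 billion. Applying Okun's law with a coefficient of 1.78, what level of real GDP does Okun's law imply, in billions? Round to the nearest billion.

Unemployment gap = 7.55 - 4.58 = 2.97 points, so the output gap is -1.78 × 2.97 = -5.2866%.
Actual GDP = 19210 × (1 - 5.2866/100) = 19210 × 0.947134 ≈ 18194 billion.

$18,194 billion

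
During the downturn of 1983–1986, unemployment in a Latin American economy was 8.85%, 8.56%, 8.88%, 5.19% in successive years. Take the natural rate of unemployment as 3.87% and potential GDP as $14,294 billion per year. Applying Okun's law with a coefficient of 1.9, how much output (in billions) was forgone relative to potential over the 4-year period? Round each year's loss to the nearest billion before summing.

$4,345 billion

Year 1983: gap = -1.9 × (8.85 - 3.87) = -9.462%, loss ≈ 14294 × 9.462/100 ≈ 1352.
Year 1984: gap = -1.9 × (8.56 - 3.87) = -8.911%, loss ≈ 14294 × 8.911/100 ≈ 1274.
Year 1985: gap = -1.9 × (8.88 - 3.87) = -9.519%, loss ≈ 14294 × 9.519/100 ≈ 1361.
Year 1986: gap = -1.9 × (5.19 - 3.87) = -2.508%, loss ≈ 14294 × 2.508/100 ≈ 358.
Total lost output = 1352 + 1274 + 1361 + 358 = 4345 billion.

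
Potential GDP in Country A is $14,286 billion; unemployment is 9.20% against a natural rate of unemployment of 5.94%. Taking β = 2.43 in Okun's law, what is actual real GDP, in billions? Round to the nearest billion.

Unemployment gap = 9.2 - 5.94 = 3.26 points, so the output gap is -2.43 × 3.26 = -7.9218%.
Actual GDP = 14286 × (1 - 7.9218/100) = 14286 × 0.920782 ≈ 13154 billion.

$13,154 billion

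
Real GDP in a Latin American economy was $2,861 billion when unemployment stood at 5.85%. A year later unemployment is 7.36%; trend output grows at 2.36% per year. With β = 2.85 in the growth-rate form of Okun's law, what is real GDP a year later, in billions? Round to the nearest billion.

$2,805 billion

Δu = 7.36 - 5.85 = 1.51 points.
Okun's law (growth form): g_Y = g_Y* - β × Δu = 2.36 - 2.85 × (1.51) = 2.36 - 4.3035 = -1.9435%.
Real GDP in the next year = 2861 × (1 - 1.9435/100) = 2861 × 0.980565 ≈ 2805 billion.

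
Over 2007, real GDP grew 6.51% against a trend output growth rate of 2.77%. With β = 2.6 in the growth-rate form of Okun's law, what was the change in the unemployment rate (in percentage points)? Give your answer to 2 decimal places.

-1.44 percentage points

Growth-rate Okun's law: g_Y = g_Y* - β × Δu, so Δu = (g_Y* - g_Y)/β.
Δu = (2.77 - 6.51)/2.6 = -3.74/2.6 = -1.44 percentage points.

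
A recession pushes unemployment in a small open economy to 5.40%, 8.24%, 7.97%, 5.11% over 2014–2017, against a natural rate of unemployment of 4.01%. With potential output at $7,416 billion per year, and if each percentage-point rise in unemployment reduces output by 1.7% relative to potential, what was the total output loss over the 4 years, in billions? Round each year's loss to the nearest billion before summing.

Year 2014: gap = -1.7 × (5.4 - 4.01) = -2.363%, loss ≈ 7416 × 2.363/100 ≈ 175.
Year 2015: gap = -1.7 × (8.24 - 4.01) = -7.191%, loss ≈ 7416 × 7.191/100 ≈ 533.
Year 2016: gap = -1.7 × (7.97 - 4.01) = -6.732%, loss ≈ 7416 × 6.732/100 ≈ 499.
Year 2017: gap = -1.7 × (5.11 - 4.01) = -1.87%, loss ≈ 7416 × 1.87/100 ≈ 139.
Total lost output = 175 + 533 + 499 + 139 = 1346 billion.

$1,346 billion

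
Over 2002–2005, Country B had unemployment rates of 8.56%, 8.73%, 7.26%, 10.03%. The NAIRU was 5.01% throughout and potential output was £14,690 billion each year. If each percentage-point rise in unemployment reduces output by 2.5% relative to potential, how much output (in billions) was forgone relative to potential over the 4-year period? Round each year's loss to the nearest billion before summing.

Year 2002: gap = -2.5 × (8.56 - 5.01) = -8.875%, loss ≈ 14690 × 8.875/100 ≈ 1304.
Year 2003: gap = -2.5 × (8.73 - 5.01) = -9.3%, loss ≈ 14690 × 9.3/100 ≈ 1366.
Year 2004: gap = -2.5 × (7.26 - 5.01) = -5.625%, loss ≈ 14690 × 5.625/100 ≈ 826.
Year 2005: gap = -2.5 × (10.03 - 5.01) = -12.55%, loss ≈ 14690 × 12.55/100 ≈ 1844.
Total lost output = 1304 + 1366 + 826 + 1844 = 5340 billion.

£5,340 billion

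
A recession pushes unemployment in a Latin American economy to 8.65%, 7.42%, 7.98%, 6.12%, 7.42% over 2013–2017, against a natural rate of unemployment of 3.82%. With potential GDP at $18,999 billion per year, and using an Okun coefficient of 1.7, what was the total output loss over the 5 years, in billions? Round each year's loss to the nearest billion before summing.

$5,973 billion

Year 2013: gap = -1.7 × (8.65 - 3.82) = -8.211%, loss ≈ 18999 × 8.211/100 ≈ 1560.
Year 2014: gap = -1.7 × (7.42 - 3.82) = -6.12%, loss ≈ 18999 × 6.12/100 ≈ 1163.
Year 2015: gap = -1.7 × (7.98 - 3.82) = -7.072%, loss ≈ 18999 × 7.072/100 ≈ 1344.
Year 2016: gap = -1.7 × (6.12 - 3.82) = -3.91%, loss ≈ 18999 × 3.91/100 ≈ 743.
Year 2017: gap = -1.7 × (7.42 - 3.82) = -6.12%, loss ≈ 18999 × 6.12/100 ≈ 1163.
Total lost output = 1560 + 1163 + 1344 + 743 + 1163 = 5973 billion.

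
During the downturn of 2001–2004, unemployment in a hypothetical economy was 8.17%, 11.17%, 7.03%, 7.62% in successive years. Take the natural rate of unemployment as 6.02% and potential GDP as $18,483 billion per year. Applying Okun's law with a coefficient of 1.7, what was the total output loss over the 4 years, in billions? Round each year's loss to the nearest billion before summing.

Year 2001: gap = -1.7 × (8.17 - 6.02) = -3.655%, loss ≈ 18483 × 3.655/100 ≈ 676.
Year 2002: gap = -1.7 × (11.17 - 6.02) = -8.755%, loss ≈ 18483 × 8.755/100 ≈ 1618.
Year 2003: gap = -1.7 × (7.03 - 6.02) = -1.717%, loss ≈ 18483 × 1.717/100 ≈ 317.
Year 2004: gap = -1.7 × (7.62 - 6.02) = -2.72%, loss ≈ 18483 × 2.72/100 ≈ 503.
Total lost output = 676 + 1618 + 317 + 503 = 3114 billion.

$3,114 billion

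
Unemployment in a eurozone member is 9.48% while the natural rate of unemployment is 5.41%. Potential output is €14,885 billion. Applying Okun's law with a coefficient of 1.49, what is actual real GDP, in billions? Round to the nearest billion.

€13,982 billion

Unemployment gap = 9.48 - 5.41 = 4.07 points, so the output gap is -1.49 × 4.07 = -6.0643%.
Actual GDP = 14885 × (1 - 6.0643/100) = 14885 × 0.939357 ≈ 13982 billion.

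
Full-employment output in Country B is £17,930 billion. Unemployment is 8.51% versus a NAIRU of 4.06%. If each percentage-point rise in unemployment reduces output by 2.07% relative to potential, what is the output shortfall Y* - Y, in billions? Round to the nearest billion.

£1,652 billion

Output gap = -2.07 × (8.51 - 4.06) = -2.07 × 4.45 = -9.2115%.
Actual GDP ≈ 17930 × 0.907885 ≈ 16278 billion, so the shortfall is 17930 - 16278 = 1652 billion.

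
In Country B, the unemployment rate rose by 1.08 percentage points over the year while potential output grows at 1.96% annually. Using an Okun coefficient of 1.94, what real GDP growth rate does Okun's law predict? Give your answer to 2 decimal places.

-0.14%

Growth-rate Okun's law: g_Y = g_Y* - β × Δu.
g_Y = 1.96 - 1.94 × (1.08) = 1.96 - 2.0952 = -0.1352%, i.e. -0.14% to 2 d.p.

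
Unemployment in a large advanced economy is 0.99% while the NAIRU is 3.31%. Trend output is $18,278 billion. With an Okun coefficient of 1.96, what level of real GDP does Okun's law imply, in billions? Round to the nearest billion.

Unemployment gap = 0.99 - 3.31 = -2.32 points, so the output gap is -1.96 × (-2.32) = 4.5472%.
Actual GDP = 18278 × (1 + 4.5472/100) = 18278 × 1.045472 ≈ 19109 billion.

$19,109 billion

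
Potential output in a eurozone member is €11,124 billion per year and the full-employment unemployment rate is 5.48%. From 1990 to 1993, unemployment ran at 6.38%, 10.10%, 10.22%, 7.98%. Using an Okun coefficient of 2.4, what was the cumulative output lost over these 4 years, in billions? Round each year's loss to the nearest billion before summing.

Year 1990: gap = -2.4 × (6.38 - 5.48) = -2.16%, loss ≈ 11124 × 2.16/100 ≈ 240.
Year 1991: gap = -2.4 × (10.1 - 5.48) = -11.088%, loss ≈ 11124 × 11.088/100 ≈ 1233.
Year 1992: gap = -2.4 × (10.22 - 5.48) = -11.376%, loss ≈ 11124 × 11.376/100 ≈ 1265.
Year 1993: gap = -2.4 × (7.98 - 5.48) = -6%, loss ≈ 11124 × 6/100 ≈ 667.
Total lost output = 240 + 1233 + 1265 + 667 = 3405 billion.

€3,405 billion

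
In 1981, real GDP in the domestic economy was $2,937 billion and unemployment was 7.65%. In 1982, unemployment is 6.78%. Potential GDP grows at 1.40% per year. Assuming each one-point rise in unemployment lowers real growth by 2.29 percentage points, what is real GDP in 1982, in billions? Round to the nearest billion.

Δu = 6.78 - 7.65 = -0.87 points.
Okun's law (growth form): g_Y = g_Y* - β × Δu = 1.40 - 2.29 × (-0.87) = 1.4 + 1.9923 = 3.3923%.
Real GDP in the next year = 2937 × (1 + 3.3923/100) = 2937 × 1.033923 ≈ 3037 billion.

$3,037 billion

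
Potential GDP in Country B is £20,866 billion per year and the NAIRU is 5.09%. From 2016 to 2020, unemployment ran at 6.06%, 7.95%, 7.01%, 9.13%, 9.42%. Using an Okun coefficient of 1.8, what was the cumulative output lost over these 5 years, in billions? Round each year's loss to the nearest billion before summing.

Year 2016: gap = -1.8 × (6.06 - 5.09) = -1.746%, loss ≈ 20866 × 1.746/100 ≈ 364.
Year 2017: gap = -1.8 × (7.95 - 5.09) = -5.148%, loss ≈ 20866 × 5.148/100 ≈ 1074.
Year 2018: gap = -1.8 × (7.01 - 5.09) = -3.456%, loss ≈ 20866 × 3.456/100 ≈ 721.
Year 2019: gap = -1.8 × (9.13 - 5.09) = -7.272%, loss ≈ 20866 × 7.272/100 ≈ 1517.
Year 2020: gap = -1.8 × (9.42 - 5.09) = -7.794%, loss ≈ 20866 × 7.794/100 ≈ 1626.
Total lost output = 364 + 1074 + 721 + 1517 + 1626 = 5302 billion.

£5,302 billion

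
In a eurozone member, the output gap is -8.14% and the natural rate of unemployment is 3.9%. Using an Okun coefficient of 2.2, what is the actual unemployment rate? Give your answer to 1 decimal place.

From Okun's law, u - u* = -(output gap)/β = -(-8.14)/2.2 = 3.7 points.
So u = 3.9 + 3.7 = 7.6%.

7.6%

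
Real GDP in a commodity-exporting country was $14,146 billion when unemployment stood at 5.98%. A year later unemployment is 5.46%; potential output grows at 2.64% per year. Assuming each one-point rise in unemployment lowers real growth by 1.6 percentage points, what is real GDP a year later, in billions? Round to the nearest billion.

Δu = 5.46 - 5.98 = -0.52 points.
Okun's law (growth form): g_Y = g_Y* - β × Δu = 2.64 - 1.6 × (-0.52) = 2.64 + 0.832 = 3.472%.
Real GDP in the next year = 14146 × (1 + 3.472/100) = 14146 × 1.03472 ≈ 14637 billion.

$14,637 billion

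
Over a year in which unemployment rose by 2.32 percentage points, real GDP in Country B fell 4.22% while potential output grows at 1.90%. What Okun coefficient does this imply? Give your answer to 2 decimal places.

β ≈ 2.64

Growth form: g_Y = g_Y* - β × Δu, so β = (g_Y* - g_Y)/Δu.
β = (1.9 + 4.22)/2.32 = 6.12/2.32 = 2.64.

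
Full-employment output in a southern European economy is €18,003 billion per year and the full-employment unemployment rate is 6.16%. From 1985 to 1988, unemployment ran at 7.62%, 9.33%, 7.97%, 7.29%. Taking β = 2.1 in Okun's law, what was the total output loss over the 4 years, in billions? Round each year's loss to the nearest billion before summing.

€2,861 billion

Year 1985: gap = -2.1 × (7.62 - 6.16) = -3.066%, loss ≈ 18003 × 3.066/100 ≈ 552.
Year 1986: gap = -2.1 × (9.33 - 6.16) = -6.657%, loss ≈ 18003 × 6.657/100 ≈ 1198.
Year 1987: gap = -2.1 × (7.97 - 6.16) = -3.801%, loss ≈ 18003 × 3.801/100 ≈ 684.
Year 1988: gap = -2.1 × (7.29 - 6.16) = -2.373%, loss ≈ 18003 × 2.373/100 ≈ 427.
Total lost output = 552 + 1198 + 684 + 427 = 2861 billion.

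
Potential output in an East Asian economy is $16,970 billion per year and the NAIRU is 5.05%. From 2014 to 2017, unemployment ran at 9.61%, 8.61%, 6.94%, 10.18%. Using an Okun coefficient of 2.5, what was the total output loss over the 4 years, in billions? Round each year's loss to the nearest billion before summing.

$6,423 billion

Year 2014: gap = -2.5 × (9.61 - 5.05) = -11.4%, loss ≈ 16970 × 11.4/100 ≈ 1935.
Year 2015: gap = -2.5 × (8.61 - 5.05) = -8.9%, loss ≈ 16970 × 8.9/100 ≈ 1510.
Year 2016: gap = -2.5 × (6.94 - 5.05) = -4.725%, loss ≈ 16970 × 4.725/100 ≈ 802.
Year 2017: gap = -2.5 × (10.18 - 5.05) = -12.825%, loss ≈ 16970 × 12.825/100 ≈ 2176.
Total lost output = 1935 + 1510 + 802 + 2176 = 6423 billion.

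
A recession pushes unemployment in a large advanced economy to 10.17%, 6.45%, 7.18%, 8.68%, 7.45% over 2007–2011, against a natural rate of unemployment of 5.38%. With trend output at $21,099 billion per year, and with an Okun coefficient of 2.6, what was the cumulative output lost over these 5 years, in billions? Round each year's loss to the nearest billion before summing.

Year 2007: gap = -2.6 × (10.17 - 5.38) = -12.454%, loss ≈ 21099 × 12.454/100 ≈ 2628.
Year 2008: gap = -2.6 × (6.45 - 5.38) = -2.782%, loss ≈ 21099 × 2.782/100 ≈ 587.
Year 2009: gap = -2.6 × (7.18 - 5.38) = -4.68%, loss ≈ 21099 × 4.68/100 ≈ 987.
Year 2010: gap = -2.6 × (8.68 - 5.38) = -8.58%, loss ≈ 21099 × 8.58/100 ≈ 1810.
Year 2011: gap = -2.6 × (7.45 - 5.38) = -5.382%, loss ≈ 21099 × 5.382/100 ≈ 1136.
Total lost output = 2628 + 587 + 987 + 1810 + 1136 = 7148 billion.

$7,148 billion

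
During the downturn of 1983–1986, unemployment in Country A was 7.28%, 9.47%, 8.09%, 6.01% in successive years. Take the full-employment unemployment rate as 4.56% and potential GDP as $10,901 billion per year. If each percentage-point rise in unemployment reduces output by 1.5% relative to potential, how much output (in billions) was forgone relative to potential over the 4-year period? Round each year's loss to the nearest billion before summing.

$2,062 billion

Year 1983: gap = -1.5 × (7.28 - 4.56) = -4.08%, loss ≈ 10901 × 4.08/100 ≈ 445.
Year 1984: gap = -1.5 × (9.47 - 4.56) = -7.365%, loss ≈ 10901 × 7.365/100 ≈ 803.
Year 1985: gap = -1.5 × (8.09 - 4.56) = -5.295%, loss ≈ 10901 × 5.295/100 ≈ 577.
Year 1986: gap = -1.5 × (6.01 - 4.56) = -2.175%, loss ≈ 10901 × 2.175/100 ≈ 237.
Total lost output = 445 + 803 + 577 + 237 = 2062 billion.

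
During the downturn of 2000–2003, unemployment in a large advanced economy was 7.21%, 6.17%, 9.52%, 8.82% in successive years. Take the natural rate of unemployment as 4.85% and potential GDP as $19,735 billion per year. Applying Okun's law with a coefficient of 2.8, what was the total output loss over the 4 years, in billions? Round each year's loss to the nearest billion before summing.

$6,808 billion

Year 2000: gap = -2.8 × (7.21 - 4.85) = -6.608%, loss ≈ 19735 × 6.608/100 ≈ 1304.
Year 2001: gap = -2.8 × (6.17 - 4.85) = -3.696%, loss ≈ 19735 × 3.696/100 ≈ 729.
Year 2002: gap = -2.8 × (9.52 - 4.85) = -13.076%, loss ≈ 19735 × 13.076/100 ≈ 2581.
Year 2003: gap = -2.8 × (8.82 - 4.85) = -11.116%, loss ≈ 19735 × 11.116/100 ≈ 2194.
Total lost output = 1304 + 729 + 2581 + 2194 = 6808 billion.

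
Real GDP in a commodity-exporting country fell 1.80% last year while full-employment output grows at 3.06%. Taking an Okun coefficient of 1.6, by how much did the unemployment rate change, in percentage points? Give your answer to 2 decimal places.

3.04 percentage points

Growth-rate Okun's law: g_Y = g_Y* - β × Δu, so Δu = (g_Y* - g_Y)/β.
Δu = (3.06 + 1.8)/1.6 = 4.86/1.6 = 3.04 percentage points.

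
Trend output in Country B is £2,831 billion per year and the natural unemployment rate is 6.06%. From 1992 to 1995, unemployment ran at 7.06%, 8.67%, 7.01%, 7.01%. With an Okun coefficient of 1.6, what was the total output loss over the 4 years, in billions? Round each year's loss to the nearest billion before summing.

Year 1992: gap = -1.6 × (7.06 - 6.06) = -1.6%, loss ≈ 2831 × 1.6/100 ≈ 45.
Year 1993: gap = -1.6 × (8.67 - 6.06) = -4.176%, loss ≈ 2831 × 4.176/100 ≈ 118.
Year 1994: gap = -1.6 × (7.01 - 6.06) = -1.52%, loss ≈ 2831 × 1.52/100 ≈ 43.
Year 1995: gap = -1.6 × (7.01 - 6.06) = -1.52%, loss ≈ 2831 × 1.52/100 ≈ 43.
Total lost output = 45 + 118 + 43 + 43 = 249 billion.

£249 billion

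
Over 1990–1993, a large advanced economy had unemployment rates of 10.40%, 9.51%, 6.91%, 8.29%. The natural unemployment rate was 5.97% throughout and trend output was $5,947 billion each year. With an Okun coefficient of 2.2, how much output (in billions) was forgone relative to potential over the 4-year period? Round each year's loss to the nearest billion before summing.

Year 1990: gap = -2.2 × (10.4 - 5.97) = -9.746%, loss ≈ 5947 × 9.746/100 ≈ 580.
Year 1991: gap = -2.2 × (9.51 - 5.97) = -7.788%, loss ≈ 5947 × 7.788/100 ≈ 463.
Year 1992: gap = -2.2 × (6.91 - 5.97) = -2.068%, loss ≈ 5947 × 2.068/100 ≈ 123.
Year 1993: gap = -2.2 × (8.29 - 5.97) = -5.104%, loss ≈ 5947 × 5.104/100 ≈ 304.
Total lost output = 580 + 463 + 123 + 304 = 1470 billion.

$1,470 billion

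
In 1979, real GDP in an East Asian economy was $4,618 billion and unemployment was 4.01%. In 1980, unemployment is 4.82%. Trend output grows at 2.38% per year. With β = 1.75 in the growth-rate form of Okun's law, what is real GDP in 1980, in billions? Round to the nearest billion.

$4,662 billion

Δu = 4.82 - 4.01 = 0.81 points.
Okun's law (growth form): g_Y = g_Y* - β × Δu = 2.38 - 1.75 × (0.81) = 2.38 - 1.4175 = 0.9625%.
Real GDP in the next year = 4618 × (1 + 0.9625/100) = 4618 × 1.009625 ≈ 4662 billion.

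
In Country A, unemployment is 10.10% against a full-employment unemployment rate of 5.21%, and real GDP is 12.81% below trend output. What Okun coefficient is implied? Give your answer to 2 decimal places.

Okun's law: output gap = -β × (u - u*).
-12.81 = -β × (10.1 - 5.21) = -β × 4.89, so β = 12.81/4.89 = 2.62.

β ≈ 2.62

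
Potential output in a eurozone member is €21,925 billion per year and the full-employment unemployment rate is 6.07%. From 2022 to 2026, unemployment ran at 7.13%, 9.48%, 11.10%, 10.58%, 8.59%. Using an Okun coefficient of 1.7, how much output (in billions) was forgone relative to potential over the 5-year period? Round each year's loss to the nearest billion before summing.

Year 2022: gap = -1.7 × (7.13 - 6.07) = -1.802%, loss ≈ 21925 × 1.802/100 ≈ 395.
Year 2023: gap = -1.7 × (9.48 - 6.07) = -5.797%, loss ≈ 21925 × 5.797/100 ≈ 1271.
Year 2024: gap = -1.7 × (11.1 - 6.07) = -8.551%, loss ≈ 21925 × 8.551/100 ≈ 1875.
Year 2025: gap = -1.7 × (10.58 - 6.07) = -7.667%, loss ≈ 21925 × 7.667/100 ≈ 1681.
Year 2026: gap = -1.7 × (8.59 - 6.07) = -4.284%, loss ≈ 21925 × 4.284/100 ≈ 939.
Total lost output = 395 + 1271 + 1875 + 1681 + 939 = 6161 billion.

€6,161 billion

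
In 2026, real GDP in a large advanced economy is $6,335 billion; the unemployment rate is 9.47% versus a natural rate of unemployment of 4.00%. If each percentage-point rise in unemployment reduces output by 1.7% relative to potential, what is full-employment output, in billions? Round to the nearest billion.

$6,984 billion

Unemployment gap = 9.47 - 4 = 5.47 points, so output gap = -1.7 × 5.47 = -9.299%.
Since Y = Y* × (1 + gap/100), Y* = 6335/0.90701 ≈ 6984 billion.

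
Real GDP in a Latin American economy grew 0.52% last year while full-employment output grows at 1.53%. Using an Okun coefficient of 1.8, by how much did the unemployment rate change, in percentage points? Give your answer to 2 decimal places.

Growth-rate Okun's law: g_Y = g_Y* - β × Δu, so Δu = (g_Y* - g_Y)/β.
Δu = (1.53 - 0.52)/1.8 = 1.01/1.8 = 0.56 percentage points.

0.56 percentage points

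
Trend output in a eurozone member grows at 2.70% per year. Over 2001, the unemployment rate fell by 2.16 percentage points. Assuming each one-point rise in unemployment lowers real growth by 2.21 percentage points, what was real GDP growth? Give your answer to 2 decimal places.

Growth-rate Okun's law: g_Y = g_Y* - β × Δu.
g_Y = 2.70 - 2.21 × (-2.16) = 2.7 + 4.7736 = 7.4736%, i.e. 7.47% to 2 d.p.

7.47%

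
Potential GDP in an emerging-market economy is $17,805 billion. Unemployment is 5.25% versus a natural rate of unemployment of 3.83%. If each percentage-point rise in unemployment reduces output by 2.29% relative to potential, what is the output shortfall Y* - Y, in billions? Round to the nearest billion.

$579 billion

Output gap = -2.29 × (5.25 - 3.83) = -2.29 × 1.42 = -3.2518%.
Actual GDP ≈ 17805 × 0.967482 ≈ 17226 billion, so the shortfall is 17805 - 17226 = 579 billion.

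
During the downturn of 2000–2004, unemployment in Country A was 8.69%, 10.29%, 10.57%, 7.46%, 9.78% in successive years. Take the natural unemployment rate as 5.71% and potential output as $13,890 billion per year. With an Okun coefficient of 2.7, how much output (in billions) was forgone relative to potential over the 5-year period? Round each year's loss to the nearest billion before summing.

Year 2000: gap = -2.7 × (8.69 - 5.71) = -8.046%, loss ≈ 13890 × 8.046/100 ≈ 1118.
Year 2001: gap = -2.7 × (10.29 - 5.71) = -12.366%, loss ≈ 13890 × 12.366/100 ≈ 1718.
Year 2002: gap = -2.7 × (10.57 - 5.71) = -13.122%, loss ≈ 13890 × 13.122/100 ≈ 1823.
Year 2003: gap = -2.7 × (7.46 - 5.71) = -4.725%, loss ≈ 13890 × 4.725/100 ≈ 656.
Year 2004: gap = -2.7 × (9.78 - 5.71) = -10.989%, loss ≈ 13890 × 10.989/100 ≈ 1526.
Total lost output = 1118 + 1718 + 1823 + 656 + 1526 = 6841 billion.

$6,841 billion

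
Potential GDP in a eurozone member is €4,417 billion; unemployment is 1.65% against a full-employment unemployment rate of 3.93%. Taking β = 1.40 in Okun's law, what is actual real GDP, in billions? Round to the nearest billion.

Unemployment gap = 1.65 - 3.93 = -2.28 points, so the output gap is -1.4 × (-2.28) = 3.192%.
Actual GDP = 4417 × (1 + 3.192/100) = 4417 × 1.03192 ≈ 4558 billion.

€4,558 billion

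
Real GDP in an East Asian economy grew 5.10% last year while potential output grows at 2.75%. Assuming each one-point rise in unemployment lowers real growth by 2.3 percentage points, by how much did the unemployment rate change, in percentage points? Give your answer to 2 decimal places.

Growth-rate Okun's law: g_Y = g_Y* - β × Δu, so Δu = (g_Y* - g_Y)/β.
Δu = (2.75 - 5.1)/2.3 = -2.35/2.3 = -1.02 percentage points.

-1.02 percentage points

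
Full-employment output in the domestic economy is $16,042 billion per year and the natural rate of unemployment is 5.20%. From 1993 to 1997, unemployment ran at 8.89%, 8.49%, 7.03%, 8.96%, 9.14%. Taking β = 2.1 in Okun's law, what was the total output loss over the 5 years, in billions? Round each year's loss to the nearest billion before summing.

$5,561 billion

Year 1993: gap = -2.1 × (8.89 - 5.2) = -7.749%, loss ≈ 16042 × 7.749/100 ≈ 1243.
Year 1994: gap = -2.1 × (8.49 - 5.2) = -6.909%, loss ≈ 16042 × 6.909/100 ≈ 1108.
Year 1995: gap = -2.1 × (7.03 - 5.2) = -3.843%, loss ≈ 16042 × 3.843/100 ≈ 616.
Year 1996: gap = -2.1 × (8.96 - 5.2) = -7.896%, loss ≈ 16042 × 7.896/100 ≈ 1267.
Year 1997: gap = -2.1 × (9.14 - 5.2) = -8.274%, loss ≈ 16042 × 8.274/100 ≈ 1327.
Total lost output = 1243 + 1108 + 616 + 1267 + 1327 = 5561 billion.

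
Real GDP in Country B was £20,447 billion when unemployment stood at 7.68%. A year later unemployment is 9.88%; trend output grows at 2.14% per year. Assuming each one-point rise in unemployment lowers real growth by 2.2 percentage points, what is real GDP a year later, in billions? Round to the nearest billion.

Δu = 9.88 - 7.68 = 2.2 points.
Okun's law (growth form): g_Y = g_Y* - β × Δu = 2.14 - 2.2 × (2.20) = 2.14 - 4.84 = -2.7%.
Real GDP in the next year = 20447 × (1 - 2.7/100) = 20447 × 0.973 ≈ 19895 billion.

£19,895 billion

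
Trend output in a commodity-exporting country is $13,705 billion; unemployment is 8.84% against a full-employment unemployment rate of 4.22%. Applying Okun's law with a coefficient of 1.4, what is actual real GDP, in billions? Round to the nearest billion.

Unemployment gap = 8.84 - 4.22 = 4.62 points, so the output gap is -1.4 × 4.62 = -6.468%.
Actual GDP = 13705 × (1 - 6.468/100) = 13705 × 0.93532 ≈ 12819 billion.

$12,819 billion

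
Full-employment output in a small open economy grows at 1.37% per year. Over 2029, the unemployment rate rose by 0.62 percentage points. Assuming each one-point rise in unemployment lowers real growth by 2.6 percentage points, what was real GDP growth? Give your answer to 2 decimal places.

Growth-rate Okun's law: g_Y = g_Y* - β × Δu.
g_Y = 1.37 - 2.6 × (0.62) = 1.37 - 1.612 = -0.242%, i.e. -0.24% to 2 d.p.

-0.24%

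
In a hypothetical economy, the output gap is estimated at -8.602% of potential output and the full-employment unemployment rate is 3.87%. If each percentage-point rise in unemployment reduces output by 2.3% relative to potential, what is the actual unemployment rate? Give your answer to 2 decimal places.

7.61%

From Okun's law, u - u* = -(output gap)/β = -(-8.602)/2.3 = 3.74 points.
So u = 3.87 + 3.74 = 7.61%.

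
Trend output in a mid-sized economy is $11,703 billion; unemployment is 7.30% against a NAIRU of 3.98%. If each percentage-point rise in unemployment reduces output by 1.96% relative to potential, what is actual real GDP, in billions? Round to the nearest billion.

$10,941 billion

Unemployment gap = 7.3 - 3.98 = 3.32 points, so the output gap is -1.96 × 3.32 = -6.5072%.
Actual GDP = 11703 × (1 - 6.5072/100) = 11703 × 0.934928 ≈ 10941 billion.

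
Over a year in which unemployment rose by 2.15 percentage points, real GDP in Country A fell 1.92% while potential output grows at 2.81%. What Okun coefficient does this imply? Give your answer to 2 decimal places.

Growth form: g_Y = g_Y* - β × Δu, so β = (g_Y* - g_Y)/Δu.
β = (2.81 + 1.92)/2.15 = 4.73/2.15 = 2.20.

β ≈ 2.20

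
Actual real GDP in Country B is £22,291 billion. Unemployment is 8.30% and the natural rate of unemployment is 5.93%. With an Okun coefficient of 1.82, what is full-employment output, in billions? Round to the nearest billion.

Unemployment gap = 8.3 - 5.93 = 2.37 points, so output gap = -1.82 × 2.37 = -4.3134%.
Since Y = Y* × (1 + gap/100), Y* = 22291/0.956866 ≈ 23296 billion.

£23,296 billion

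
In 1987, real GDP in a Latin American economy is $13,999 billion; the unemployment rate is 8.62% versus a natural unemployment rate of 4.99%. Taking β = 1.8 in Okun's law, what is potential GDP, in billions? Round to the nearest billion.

Unemployment gap = 8.62 - 4.99 = 3.63 points, so output gap = -1.8 × 3.63 = -6.534%.
Since Y = Y* × (1 + gap/100), Y* = 13999/0.93466 ≈ 14978 billion.

$14,978 billion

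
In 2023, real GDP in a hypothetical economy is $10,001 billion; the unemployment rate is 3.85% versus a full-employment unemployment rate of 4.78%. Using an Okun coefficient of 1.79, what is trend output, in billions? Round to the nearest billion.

Unemployment gap = 3.85 - 4.78 = -0.93 points, so output gap = -1.79 × (-0.93) = 1.6647%.
Since Y = Y* × (1 + gap/100), Y* = 10001/1.016647 ≈ 9837 billion.

$9,837 billion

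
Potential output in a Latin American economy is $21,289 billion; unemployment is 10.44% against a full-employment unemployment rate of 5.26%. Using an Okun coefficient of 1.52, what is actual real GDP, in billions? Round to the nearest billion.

$19,613 billion

Unemployment gap = 10.44 - 5.26 = 5.18 points, so the output gap is -1.52 × 5.18 = -7.8736%.
Actual GDP = 21289 × (1 - 7.8736/100) = 21289 × 0.921264 ≈ 19613 billion.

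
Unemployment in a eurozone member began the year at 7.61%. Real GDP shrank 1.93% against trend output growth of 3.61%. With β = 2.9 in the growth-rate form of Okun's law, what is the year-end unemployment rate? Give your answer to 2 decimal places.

Growth-rate Okun's law: g_Y = g_Y* - β × Δu, so Δu = (g_Y* - g_Y)/β.
Δu = (3.61 + 1.93)/2.9 = 5.54/2.9 = 1.91 percentage points.
Year-end unemployment = 7.61 + 1.91 = 9.52%.

9.52%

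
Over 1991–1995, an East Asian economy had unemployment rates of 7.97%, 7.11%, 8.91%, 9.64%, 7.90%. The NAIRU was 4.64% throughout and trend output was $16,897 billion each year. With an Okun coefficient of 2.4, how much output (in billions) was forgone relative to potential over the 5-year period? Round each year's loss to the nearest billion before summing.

Year 1991: gap = -2.4 × (7.97 - 4.64) = -7.992%, loss ≈ 16897 × 7.992/100 ≈ 1350.
Year 1992: gap = -2.4 × (7.11 - 4.64) = -5.928%, loss ≈ 16897 × 5.928/100 ≈ 1002.
Year 1993: gap = -2.4 × (8.91 - 4.64) = -10.248%, loss ≈ 16897 × 10.248/100 ≈ 1732.
Year 1994: gap = -2.4 × (9.64 - 4.64) = -12%, loss ≈ 16897 × 12/100 ≈ 2028.
Year 1995: gap = -2.4 × (7.9 - 4.64) = -7.824%, loss ≈ 16897 × 7.824/100 ≈ 1322.
Total lost output = 1350 + 1002 + 1732 + 2028 + 1322 = 7434 billion.

$7,434 billion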